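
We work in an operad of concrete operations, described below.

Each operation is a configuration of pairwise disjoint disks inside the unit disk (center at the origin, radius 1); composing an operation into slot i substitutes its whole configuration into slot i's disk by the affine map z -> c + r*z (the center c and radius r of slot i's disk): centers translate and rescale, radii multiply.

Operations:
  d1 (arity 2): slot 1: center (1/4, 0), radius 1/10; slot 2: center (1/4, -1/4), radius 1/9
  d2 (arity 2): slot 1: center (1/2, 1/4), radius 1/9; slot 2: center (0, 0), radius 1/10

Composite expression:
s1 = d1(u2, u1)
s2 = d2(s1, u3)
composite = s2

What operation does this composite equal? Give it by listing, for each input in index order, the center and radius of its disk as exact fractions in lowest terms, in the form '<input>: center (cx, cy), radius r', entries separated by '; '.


u1: center (19/36, 2/9), radius 1/81; u2: center (19/36, 1/4), radius 1/90; u3: center (0, 0), radius 1/10

Below d2, radii multiply path by path; the u-disk centers shift.
for u2, the 2-step affine chain lands on center (19/36, 1/4), radius 1/90
for u1, the 2-step affine chain lands on center (19/36, 2/9), radius 1/81
for u3, the 1-step affine chain lands on center (0, 0), radius 1/10


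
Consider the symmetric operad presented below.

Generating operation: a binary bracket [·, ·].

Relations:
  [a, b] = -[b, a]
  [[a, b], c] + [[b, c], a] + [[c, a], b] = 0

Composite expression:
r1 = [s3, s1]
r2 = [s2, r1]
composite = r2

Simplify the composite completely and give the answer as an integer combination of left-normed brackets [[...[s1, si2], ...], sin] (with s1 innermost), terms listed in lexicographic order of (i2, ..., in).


[[s1, s3], s2]

Left-normed coefficients sit on the s1-initial expansion words.
Composite bracket: [s2, [s3, s1]]
Under [a, b] = ab - ba we get 4 signed associative words (2^2 = 4).
Keep just the words that open with s1:
  the word s1s3s2 carries sign +1 and contributes +[[s1, s3], s2]


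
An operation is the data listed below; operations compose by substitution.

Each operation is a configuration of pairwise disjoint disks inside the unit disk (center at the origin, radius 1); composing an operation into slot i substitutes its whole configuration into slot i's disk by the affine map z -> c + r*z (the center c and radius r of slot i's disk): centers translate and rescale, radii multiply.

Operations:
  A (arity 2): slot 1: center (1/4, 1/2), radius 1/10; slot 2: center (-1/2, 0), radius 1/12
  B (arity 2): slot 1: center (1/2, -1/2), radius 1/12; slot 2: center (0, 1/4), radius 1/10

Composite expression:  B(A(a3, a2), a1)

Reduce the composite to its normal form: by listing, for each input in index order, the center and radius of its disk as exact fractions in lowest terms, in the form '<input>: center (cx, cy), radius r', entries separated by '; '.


a1: center (0, 1/4), radius 1/10; a2: center (11/24, -1/2), radius 1/144; a3: center (25/48, -11/24), radius 1/120

Nesting under B composes maps z -> c + r*z down each a-path.
for a3, the 2-step affine chain lands on center (25/48, -11/24), radius 1/120
for a2, the 2-step affine chain lands on center (11/24, -1/2), radius 1/144
for a1, the 1-step affine chain lands on center (0, 1/4), radius 1/10


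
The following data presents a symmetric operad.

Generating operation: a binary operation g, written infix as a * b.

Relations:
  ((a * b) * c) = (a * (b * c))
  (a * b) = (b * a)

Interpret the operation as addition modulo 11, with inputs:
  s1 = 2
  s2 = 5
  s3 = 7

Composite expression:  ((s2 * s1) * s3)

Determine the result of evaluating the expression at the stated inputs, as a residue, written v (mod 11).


(s2 * s1) = 7
((s2 * s1) * s3) = 3

3 (mod 11)


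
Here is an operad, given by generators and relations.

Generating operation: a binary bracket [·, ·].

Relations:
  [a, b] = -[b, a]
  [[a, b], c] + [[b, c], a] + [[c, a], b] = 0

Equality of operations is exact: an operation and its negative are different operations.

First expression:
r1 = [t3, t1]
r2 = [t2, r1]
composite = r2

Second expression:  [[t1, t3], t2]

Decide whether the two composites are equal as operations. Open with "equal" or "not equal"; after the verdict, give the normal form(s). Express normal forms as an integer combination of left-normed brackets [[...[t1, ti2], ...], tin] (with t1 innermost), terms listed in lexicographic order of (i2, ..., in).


The first expression reduces to [[t1, t3], t2]
The second expression reduces to [[t1, t3], t2]
One common form — equal.

equal — both sides give [[t1, t3], t2]


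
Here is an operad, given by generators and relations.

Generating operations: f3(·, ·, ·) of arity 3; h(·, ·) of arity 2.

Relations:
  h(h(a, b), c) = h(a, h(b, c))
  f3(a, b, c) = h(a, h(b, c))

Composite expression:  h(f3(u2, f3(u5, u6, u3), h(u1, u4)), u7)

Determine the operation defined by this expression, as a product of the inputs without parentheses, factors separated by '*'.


Key point: h is associative — brackets drop, the u-order remains.
f3(u5, u6, u3) linearizes to u5 * u6 * u3
h(u1, u4) linearizes to u1 * u4
f3(u2, f3(u5, u6, u3), h(u1, u4)) linearizes to u2 * u5 * u6 * u3 * u1 * u4
h(f3(u2, f3(u5, u6, u3), h(u1, u4)), u7) linearizes to u2 * u5 * u6 * u3 * u1 * u4 * u7

u2 * u5 * u6 * u3 * u1 * u4 * u7


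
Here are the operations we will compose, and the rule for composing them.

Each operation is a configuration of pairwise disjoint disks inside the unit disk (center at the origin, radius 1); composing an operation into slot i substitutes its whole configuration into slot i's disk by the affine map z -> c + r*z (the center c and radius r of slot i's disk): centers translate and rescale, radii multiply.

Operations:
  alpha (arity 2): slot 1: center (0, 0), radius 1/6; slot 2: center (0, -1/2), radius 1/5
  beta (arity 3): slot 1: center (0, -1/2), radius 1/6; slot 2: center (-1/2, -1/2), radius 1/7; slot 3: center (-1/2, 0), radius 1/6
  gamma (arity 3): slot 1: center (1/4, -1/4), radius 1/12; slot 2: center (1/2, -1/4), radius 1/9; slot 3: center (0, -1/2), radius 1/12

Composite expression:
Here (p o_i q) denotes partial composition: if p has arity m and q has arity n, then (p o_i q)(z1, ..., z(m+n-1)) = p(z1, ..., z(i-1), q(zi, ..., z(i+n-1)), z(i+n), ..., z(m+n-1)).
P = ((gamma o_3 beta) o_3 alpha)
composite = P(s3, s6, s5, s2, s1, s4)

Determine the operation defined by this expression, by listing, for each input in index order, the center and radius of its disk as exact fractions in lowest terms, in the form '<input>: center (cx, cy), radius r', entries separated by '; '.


s1: center (-1/24, -13/24), radius 1/84; s2: center (0, -79/144), radius 1/360; s3: center (1/4, -1/4), radius 1/12; s4: center (-1/24, -1/2), radius 1/72; s5: center (0, -13/24), radius 1/432; s6: center (1/2, -1/4), radius 1/9

Nesting under gamma composes maps z -> c + r*z down each s-path.
s3 passes through 1 substitution, ending at center (1/4, -1/4), radius 1/12
s6 passes through 1 substitution, ending at center (1/2, -1/4), radius 1/9
s5 passes through 3 substitutions, ending at center (0, -13/24), radius 1/432
s2 passes through 3 substitutions, ending at center (0, -79/144), radius 1/360
s1 passes through 2 substitutions, ending at center (-1/24, -13/24), radius 1/84
s4 passes through 2 substitutions, ending at center (-1/24, -1/2), radius 1/72


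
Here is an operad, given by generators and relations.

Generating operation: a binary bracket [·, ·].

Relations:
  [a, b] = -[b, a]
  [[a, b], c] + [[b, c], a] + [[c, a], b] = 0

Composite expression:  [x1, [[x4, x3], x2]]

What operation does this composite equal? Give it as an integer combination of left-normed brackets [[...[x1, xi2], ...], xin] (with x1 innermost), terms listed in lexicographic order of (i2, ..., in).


[[[x1, x2], x3], x4] - [[[x1, x2], x4], x3] - [[[x1, x3], x4], x2] + [[[x1, x4], x3], x2]

Left-normed coefficients sit on the x1-initial expansion words.
Composite bracket: [x1, [[x4, x3], x2]]
Full expansion: 8 signed words from ab - ba (2^3 = 8).
Coefficients come from the x1-initial words:
  from x1x2x3x4, sign +1: term +[[[x1, x2], x3], x4]
  from x1x2x4x3, sign -1: term -[[[x1, x2], x4], x3]
  from x1x3x4x2, sign -1: term -[[[x1, x3], x4], x2]
  from x1x4x3x2, sign +1: term +[[[x1, x4], x3], x2]


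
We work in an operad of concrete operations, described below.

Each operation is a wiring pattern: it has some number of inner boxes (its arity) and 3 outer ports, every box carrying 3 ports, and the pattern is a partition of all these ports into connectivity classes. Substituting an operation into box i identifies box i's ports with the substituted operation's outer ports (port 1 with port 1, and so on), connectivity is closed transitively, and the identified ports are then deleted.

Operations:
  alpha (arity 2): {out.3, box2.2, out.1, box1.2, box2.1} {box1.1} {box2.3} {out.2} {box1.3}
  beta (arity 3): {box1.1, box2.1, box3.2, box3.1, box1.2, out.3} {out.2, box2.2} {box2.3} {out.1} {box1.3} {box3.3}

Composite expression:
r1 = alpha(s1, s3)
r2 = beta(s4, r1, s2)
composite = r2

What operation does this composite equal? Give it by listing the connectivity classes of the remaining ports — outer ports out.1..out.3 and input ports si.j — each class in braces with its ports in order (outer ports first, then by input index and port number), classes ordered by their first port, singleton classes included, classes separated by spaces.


Reachability decides: close wires over beta-identified ports.
the subtree at alpha composes to {out.1, out.3, s1.2, s3.1, s3.2} {out.2} {s1.1} {s1.3} {s3.3} on (s1, s3); out.j = own outer ports
the subtree at beta composes to {out.1} {out.2} {out.3, s1.2, s2.1, s2.2, s3.1, s3.2, s4.1, s4.2} {s1.1} {s1.3} {s2.3} {s3.3} {s4.3} on (s4, s1, s3, s2); out.j = own outer ports

{out.1} {out.2} {out.3, s1.2, s2.1, s2.2, s3.1, s3.2, s4.1, s4.2} {s1.1} {s1.3} {s2.3} {s3.3} {s4.3}


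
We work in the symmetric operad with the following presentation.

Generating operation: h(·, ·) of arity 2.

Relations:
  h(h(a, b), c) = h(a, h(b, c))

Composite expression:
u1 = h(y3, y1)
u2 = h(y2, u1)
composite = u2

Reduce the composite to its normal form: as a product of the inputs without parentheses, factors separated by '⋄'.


y2 ⋄ y3 ⋄ y1

Associativity of h dissolves the nesting; only the y-input order survives.
h(y3, y1) unparenthesizes to y3 ⋄ y1
h(y2, h(y3, y1)) unparenthesizes to y2 ⋄ y3 ⋄ y1


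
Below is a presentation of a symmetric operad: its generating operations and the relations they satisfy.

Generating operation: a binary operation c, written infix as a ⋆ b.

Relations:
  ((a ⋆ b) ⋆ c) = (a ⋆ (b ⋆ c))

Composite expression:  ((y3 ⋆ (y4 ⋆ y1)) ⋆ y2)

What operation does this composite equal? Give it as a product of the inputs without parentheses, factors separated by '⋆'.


Associativity of c dissolves the nesting; only the y-input order survives.
(y4 ⋆ y1) flattens to y4 ⋆ y1
(y3 ⋆ (y4 ⋆ y1)) flattens to y3 ⋆ y4 ⋆ y1
((y3 ⋆ (y4 ⋆ y1)) ⋆ y2) flattens to y3 ⋆ y4 ⋆ y1 ⋆ y2

y3 ⋆ y4 ⋆ y1 ⋆ y2


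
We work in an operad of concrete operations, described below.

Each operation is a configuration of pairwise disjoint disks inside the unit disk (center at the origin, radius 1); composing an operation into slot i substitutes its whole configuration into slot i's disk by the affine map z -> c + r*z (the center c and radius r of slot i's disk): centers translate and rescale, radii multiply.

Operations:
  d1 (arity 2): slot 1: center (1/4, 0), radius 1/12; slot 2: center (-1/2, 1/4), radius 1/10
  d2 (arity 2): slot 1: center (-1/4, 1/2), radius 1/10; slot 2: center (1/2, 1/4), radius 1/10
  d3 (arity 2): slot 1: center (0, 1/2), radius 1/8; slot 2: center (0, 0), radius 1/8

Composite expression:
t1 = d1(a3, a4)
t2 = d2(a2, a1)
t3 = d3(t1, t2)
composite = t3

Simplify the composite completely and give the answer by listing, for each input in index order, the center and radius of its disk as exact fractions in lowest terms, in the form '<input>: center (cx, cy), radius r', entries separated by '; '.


a1: center (1/16, 1/32), radius 1/80; a2: center (-1/32, 1/16), radius 1/80; a3: center (1/32, 1/2), radius 1/96; a4: center (-1/16, 17/32), radius 1/80

Follow each a-input down from d3: c' goes to c + r*c', radius to r*r'.
input a3: applying the 2 nested substitutions gives center (1/32, 1/2), radius 1/96
input a4: applying the 2 nested substitutions gives center (-1/16, 17/32), radius 1/80
input a2: applying the 2 nested substitutions gives center (-1/32, 1/16), radius 1/80
input a1: applying the 2 nested substitutions gives center (1/16, 1/32), radius 1/80


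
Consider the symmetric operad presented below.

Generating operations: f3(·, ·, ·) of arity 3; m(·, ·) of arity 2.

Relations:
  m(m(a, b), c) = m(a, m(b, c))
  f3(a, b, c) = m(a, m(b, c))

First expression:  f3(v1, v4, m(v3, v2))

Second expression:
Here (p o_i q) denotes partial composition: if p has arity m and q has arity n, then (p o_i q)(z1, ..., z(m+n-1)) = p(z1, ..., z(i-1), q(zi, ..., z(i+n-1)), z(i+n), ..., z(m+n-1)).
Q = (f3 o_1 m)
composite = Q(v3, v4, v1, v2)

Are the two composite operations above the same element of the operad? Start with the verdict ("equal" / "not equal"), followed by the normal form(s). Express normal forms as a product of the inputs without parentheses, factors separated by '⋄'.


The first composite normalizes to v1 ⋄ v4 ⋄ v3 ⋄ v2
The second composite normalizes to v3 ⋄ v4 ⋄ v1 ⋄ v2
No match — not equal.

not equal; first: v1 ⋄ v4 ⋄ v3 ⋄ v2; second: v3 ⋄ v4 ⋄ v1 ⋄ v2


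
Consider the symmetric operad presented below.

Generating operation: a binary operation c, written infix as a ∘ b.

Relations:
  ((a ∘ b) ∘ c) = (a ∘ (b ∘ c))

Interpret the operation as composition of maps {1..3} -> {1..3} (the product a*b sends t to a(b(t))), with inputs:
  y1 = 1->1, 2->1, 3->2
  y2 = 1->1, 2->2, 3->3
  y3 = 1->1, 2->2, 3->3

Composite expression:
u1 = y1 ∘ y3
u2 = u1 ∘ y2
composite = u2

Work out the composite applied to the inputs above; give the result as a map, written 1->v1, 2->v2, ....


(y1 ∘ y3) = 1->1, 2->1, 3->2
((y1 ∘ y3) ∘ y2) = 1->1, 2->1, 3->2

1->1, 2->1, 3->2


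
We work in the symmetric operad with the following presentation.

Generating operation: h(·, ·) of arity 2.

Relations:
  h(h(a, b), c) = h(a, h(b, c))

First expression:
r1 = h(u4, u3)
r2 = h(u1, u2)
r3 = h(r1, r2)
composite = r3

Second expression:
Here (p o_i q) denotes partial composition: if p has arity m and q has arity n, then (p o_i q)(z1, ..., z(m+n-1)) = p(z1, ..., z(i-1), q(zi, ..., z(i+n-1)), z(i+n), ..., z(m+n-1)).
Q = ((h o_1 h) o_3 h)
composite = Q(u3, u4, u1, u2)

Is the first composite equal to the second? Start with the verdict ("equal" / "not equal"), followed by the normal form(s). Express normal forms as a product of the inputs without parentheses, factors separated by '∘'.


not equal — first u4 ∘ u3 ∘ u1 ∘ u2, second u3 ∘ u4 ∘ u1 ∘ u2

In normal form, the first expression is u4 ∘ u3 ∘ u1 ∘ u2
In normal form, the second expression is u3 ∘ u4 ∘ u1 ∘ u2
Different reductions; not equal.


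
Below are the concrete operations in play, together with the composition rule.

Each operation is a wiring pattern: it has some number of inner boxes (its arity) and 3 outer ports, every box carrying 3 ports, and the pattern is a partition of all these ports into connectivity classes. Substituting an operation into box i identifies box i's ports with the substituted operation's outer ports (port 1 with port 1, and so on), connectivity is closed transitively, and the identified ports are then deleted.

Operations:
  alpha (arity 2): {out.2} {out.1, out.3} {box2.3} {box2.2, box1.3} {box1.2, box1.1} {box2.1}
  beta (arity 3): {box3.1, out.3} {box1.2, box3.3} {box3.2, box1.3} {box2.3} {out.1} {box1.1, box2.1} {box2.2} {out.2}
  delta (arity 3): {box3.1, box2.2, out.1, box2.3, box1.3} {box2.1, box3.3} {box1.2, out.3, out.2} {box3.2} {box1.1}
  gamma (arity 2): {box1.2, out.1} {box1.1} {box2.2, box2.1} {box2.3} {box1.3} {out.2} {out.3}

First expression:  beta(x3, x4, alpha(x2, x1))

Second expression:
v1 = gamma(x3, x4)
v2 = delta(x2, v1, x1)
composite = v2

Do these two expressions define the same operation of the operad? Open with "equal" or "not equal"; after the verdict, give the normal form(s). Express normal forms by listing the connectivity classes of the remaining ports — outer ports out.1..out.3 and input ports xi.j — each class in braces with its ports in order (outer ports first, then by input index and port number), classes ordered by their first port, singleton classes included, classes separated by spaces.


not equal: they reduce to {out.1} {out.2} {out.3, x3.2} {x1.1} {x1.2, x2.3} {x1.3} {x2.1, x2.2} {x3.1, x4.1} {x3.3} {x4.2} {x4.3} and {out.1, x1.1, x2.3} {out.2, out.3, x2.2} {x1.2} {x1.3, x3.2} {x2.1} {x3.1} {x3.3} {x4.1, x4.2} {x4.3}

The first expression, normalized: {out.1} {out.2} {out.3, x3.2} {x1.1} {x1.2, x2.3} {x1.3} {x2.1, x2.2} {x3.1, x4.1} {x3.3} {x4.2} {x4.3}
The second expression, normalized: {out.1, x1.1, x2.3} {out.2, out.3, x2.2} {x1.2} {x1.3, x3.2} {x2.1} {x3.1} {x3.3} {x4.1, x4.2} {x4.3}
No match — not equal.


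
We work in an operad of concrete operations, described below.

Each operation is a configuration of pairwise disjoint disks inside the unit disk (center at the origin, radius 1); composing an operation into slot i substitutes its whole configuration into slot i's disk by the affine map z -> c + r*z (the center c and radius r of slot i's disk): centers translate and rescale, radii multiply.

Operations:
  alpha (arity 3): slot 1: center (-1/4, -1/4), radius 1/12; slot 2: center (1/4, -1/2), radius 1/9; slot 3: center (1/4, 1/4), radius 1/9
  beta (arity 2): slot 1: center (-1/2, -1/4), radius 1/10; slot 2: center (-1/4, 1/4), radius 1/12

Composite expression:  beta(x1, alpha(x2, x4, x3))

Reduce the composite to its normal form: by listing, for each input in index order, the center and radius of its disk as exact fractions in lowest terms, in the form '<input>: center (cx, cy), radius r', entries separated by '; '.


x1: center (-1/2, -1/4), radius 1/10; x2: center (-13/48, 11/48), radius 1/144; x3: center (-11/48, 13/48), radius 1/108; x4: center (-11/48, 5/24), radius 1/108

Only the slot chain above each x matters under beta; compose those maps.
tracing x1 down its 1-map path: center (-1/2, -1/4), radius 1/10
tracing x2 down its 2-map path: center (-13/48, 11/48), radius 1/144
tracing x4 down its 2-map path: center (-11/48, 5/24), radius 1/108
tracing x3 down its 2-map path: center (-11/48, 13/48), radius 1/108


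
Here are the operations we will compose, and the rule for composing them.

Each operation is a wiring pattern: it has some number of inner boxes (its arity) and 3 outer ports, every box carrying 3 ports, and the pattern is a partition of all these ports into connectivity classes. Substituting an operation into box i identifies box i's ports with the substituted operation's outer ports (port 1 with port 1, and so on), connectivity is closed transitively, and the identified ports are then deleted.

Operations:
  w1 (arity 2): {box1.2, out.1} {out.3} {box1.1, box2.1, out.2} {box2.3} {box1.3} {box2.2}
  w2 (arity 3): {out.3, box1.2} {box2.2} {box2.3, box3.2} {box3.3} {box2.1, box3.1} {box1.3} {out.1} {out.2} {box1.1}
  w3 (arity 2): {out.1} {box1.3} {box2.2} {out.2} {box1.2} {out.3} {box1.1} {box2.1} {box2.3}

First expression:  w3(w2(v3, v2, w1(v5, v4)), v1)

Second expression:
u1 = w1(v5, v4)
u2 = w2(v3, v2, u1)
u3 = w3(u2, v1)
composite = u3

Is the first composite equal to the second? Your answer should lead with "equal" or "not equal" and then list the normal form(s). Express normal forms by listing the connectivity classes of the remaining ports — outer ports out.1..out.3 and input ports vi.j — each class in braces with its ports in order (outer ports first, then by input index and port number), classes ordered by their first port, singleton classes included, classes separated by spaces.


equal — both sides give {out.1} {out.2} {out.3} {v1.1} {v1.2} {v1.3} {v2.1, v5.2} {v2.2} {v2.3, v4.1, v5.1} {v3.1} {v3.2} {v3.3} {v4.2} {v4.3} {v5.3}

Reducing the first expression gives {out.1} {out.2} {out.3} {v1.1} {v1.2} {v1.3} {v2.1, v5.2} {v2.2} {v2.3, v4.1, v5.1} {v3.1} {v3.2} {v3.3} {v4.2} {v4.3} {v5.3}
Reducing the second expression gives {out.1} {out.2} {out.3} {v1.1} {v1.2} {v1.3} {v2.1, v5.2} {v2.2} {v2.3, v4.1, v5.1} {v3.1} {v3.2} {v3.3} {v4.2} {v4.3} {v5.3}
The forms coincide; equal.


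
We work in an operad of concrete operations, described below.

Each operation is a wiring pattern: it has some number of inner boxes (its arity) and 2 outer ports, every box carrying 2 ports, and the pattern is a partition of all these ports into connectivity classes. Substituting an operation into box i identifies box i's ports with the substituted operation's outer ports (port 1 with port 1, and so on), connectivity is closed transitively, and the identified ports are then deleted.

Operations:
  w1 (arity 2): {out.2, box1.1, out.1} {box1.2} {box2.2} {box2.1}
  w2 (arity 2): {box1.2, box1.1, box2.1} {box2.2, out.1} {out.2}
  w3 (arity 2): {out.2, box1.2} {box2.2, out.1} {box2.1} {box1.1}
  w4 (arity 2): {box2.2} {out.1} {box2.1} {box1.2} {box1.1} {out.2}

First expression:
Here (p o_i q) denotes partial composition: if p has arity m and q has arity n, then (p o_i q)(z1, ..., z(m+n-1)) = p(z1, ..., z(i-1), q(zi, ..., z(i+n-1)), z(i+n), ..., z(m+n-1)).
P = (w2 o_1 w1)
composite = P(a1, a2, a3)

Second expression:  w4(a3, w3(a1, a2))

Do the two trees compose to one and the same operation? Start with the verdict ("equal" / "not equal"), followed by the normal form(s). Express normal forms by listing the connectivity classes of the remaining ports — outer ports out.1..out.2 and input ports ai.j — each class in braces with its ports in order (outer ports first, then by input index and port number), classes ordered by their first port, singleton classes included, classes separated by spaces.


not equal; first: {out.1, a3.2} {out.2} {a1.1, a3.1} {a1.2} {a2.1} {a2.2}; second: {out.1} {out.2} {a1.1} {a1.2} {a2.1} {a2.2} {a3.1} {a3.2}

The first expression reduces to {out.1, a3.2} {out.2} {a1.1, a3.1} {a1.2} {a2.1} {a2.2}
The second expression reduces to {out.1} {out.2} {a1.1} {a1.2} {a2.1} {a2.2} {a3.1} {a3.2}
The forms do not match — not equal.


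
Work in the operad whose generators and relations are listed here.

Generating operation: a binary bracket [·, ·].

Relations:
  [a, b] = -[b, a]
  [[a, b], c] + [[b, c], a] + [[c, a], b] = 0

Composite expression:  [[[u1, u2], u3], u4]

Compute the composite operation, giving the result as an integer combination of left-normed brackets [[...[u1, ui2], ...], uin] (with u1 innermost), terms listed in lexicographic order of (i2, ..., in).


[[[u1, u2], u3], u4]

Left-normed coefficients sit on the u1-initial expansion words.
Composite bracket: [[[u1, u2], u3], u4]
Applying ab - ba throughout gives 8 signed words (2^3 = 8).
Keep just the words that open with u1:
  from u1u2u3u4, sign +1: term +[[[u1, u2], u3], u4]


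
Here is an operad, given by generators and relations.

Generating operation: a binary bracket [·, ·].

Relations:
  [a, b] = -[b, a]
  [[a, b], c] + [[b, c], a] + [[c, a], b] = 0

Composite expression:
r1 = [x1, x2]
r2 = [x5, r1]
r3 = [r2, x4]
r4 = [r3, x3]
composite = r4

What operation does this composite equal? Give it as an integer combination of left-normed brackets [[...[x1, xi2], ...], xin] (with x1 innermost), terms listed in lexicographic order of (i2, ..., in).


Expand each bracket as ab - ba; the x1-initial words give the coefficients.
Composite bracket: [[[x5, [x1, x2]], x4], x3]
Under [a, b] = ab - ba we get 16 signed associative words (2^4 = 16).
Only words starting with x1 matter:
  the word x1x2x5x4x3 carries sign -1 and contributes -[[[[x1, x2], x5], x4], x3]

-[[[[x1, x2], x5], x4], x3]


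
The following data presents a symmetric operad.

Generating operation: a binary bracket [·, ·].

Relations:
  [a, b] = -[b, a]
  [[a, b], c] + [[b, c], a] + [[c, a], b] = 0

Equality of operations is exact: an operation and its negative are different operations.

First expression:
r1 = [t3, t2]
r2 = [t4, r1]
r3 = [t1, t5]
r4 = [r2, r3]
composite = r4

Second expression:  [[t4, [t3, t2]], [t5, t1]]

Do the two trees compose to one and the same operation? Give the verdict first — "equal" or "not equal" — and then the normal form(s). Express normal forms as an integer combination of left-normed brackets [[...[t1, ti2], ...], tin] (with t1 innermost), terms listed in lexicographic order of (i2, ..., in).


not equal: they reduce to -[[[[t1, t5], t2], t3], t4] + [[[[t1, t5], t3], t2], t4] + [[[[t1, t5], t4], t2], t3] - [[[[t1, t5], t4], t3], t2] and [[[[t1, t5], t2], t3], t4] - [[[[t1, t5], t3], t2], t4] - [[[[t1, t5], t4], t2], t3] + [[[[t1, t5], t4], t3], t2]


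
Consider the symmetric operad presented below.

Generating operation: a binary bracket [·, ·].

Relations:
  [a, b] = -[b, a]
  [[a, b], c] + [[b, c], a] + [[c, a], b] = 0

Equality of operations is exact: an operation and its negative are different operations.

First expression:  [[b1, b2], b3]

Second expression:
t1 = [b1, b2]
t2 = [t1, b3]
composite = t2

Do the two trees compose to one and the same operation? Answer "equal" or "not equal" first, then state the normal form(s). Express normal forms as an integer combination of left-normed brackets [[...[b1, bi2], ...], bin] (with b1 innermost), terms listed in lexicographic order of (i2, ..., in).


Normal form of the first expression: [[b1, b2], b3]
Normal form of the second expression: [[b1, b2], b3]
Identical normal forms: equal.

equal; the common form is [[b1, b2], b3]


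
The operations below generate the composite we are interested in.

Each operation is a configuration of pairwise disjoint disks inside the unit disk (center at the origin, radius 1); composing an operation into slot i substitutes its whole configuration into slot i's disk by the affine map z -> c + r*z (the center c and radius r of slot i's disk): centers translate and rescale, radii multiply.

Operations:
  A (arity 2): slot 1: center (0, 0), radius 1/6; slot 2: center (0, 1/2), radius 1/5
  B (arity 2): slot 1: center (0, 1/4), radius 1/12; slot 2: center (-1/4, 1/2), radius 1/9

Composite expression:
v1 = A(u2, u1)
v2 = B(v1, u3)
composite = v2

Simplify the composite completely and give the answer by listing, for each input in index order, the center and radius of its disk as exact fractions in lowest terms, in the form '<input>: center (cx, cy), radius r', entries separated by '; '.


u1: center (0, 7/24), radius 1/60; u2: center (0, 1/4), radius 1/72; u3: center (-1/4, 1/2), radius 1/9

Below B, radii multiply path by path; the u-disk centers shift.
u2: after 2 affine steps, its disk has center (0, 1/4), radius 1/72
u1: after 2 affine steps, its disk has center (0, 7/24), radius 1/60
u3: after 1 affine step, its disk has center (-1/4, 1/2), radius 1/9


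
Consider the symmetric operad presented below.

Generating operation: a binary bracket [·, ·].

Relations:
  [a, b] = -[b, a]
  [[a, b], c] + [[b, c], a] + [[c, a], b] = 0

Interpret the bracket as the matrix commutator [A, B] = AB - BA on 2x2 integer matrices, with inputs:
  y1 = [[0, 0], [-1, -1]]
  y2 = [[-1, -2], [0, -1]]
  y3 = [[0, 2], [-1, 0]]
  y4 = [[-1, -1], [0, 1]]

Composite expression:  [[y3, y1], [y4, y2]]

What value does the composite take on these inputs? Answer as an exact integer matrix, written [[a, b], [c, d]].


[[4, -16], [0, -4]]

[y3, y1] = [[-2, -2], [-1, 2]]
[y4, y2] = [[0, 4], [0, 0]]
[[y3, y1], [y4, y2]] = [[4, -16], [0, -4]]


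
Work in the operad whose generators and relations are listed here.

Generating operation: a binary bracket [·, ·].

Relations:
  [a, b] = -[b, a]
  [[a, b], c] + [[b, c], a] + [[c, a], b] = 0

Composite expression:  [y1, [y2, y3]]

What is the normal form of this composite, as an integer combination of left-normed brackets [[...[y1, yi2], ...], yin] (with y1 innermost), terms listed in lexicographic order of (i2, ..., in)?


[[y1, y2], y3] - [[y1, y3], y2]


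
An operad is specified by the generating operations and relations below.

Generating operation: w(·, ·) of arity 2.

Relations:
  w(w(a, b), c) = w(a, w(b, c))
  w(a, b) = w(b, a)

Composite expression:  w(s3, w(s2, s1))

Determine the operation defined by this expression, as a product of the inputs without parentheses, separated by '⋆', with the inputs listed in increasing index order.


s1 ⋆ s2 ⋆ s3

Reordering under w is free, so list the s-inputs canonically.
w(s2, s1) unparenthesizes to s2 ⋆ s1
w(s3, w(s2, s1)) unparenthesizes to s3 ⋆ s2 ⋆ s1
sorting the factors by input index: s1 ⋆ s2 ⋆ s3


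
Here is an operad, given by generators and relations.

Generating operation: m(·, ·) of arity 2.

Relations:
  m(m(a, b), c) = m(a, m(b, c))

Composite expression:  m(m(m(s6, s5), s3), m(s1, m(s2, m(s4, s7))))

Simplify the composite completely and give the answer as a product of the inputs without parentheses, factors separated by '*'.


s6 * s5 * s3 * s1 * s2 * s4 * s7


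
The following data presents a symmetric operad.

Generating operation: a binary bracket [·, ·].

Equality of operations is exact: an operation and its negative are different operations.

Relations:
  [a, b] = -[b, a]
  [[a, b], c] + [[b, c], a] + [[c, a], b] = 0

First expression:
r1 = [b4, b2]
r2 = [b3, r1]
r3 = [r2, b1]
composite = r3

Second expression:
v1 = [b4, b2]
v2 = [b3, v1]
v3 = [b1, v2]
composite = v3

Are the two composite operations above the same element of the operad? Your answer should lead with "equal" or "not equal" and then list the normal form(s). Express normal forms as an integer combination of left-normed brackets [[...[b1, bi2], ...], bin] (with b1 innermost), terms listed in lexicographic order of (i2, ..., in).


not equal; the first gives -[[[b1, b2], b4], b3] + [[[b1, b3], b2], b4] - [[[b1, b3], b4], b2] + [[[b1, b4], b2], b3] and the second [[[b1, b2], b4], b3] - [[[b1, b3], b2], b4] + [[[b1, b3], b4], b2] - [[[b1, b4], b2], b3]

The first composite normalizes to -[[[b1, b2], b4], b3] + [[[b1, b3], b2], b4] - [[[b1, b3], b4], b2] + [[[b1, b4], b2], b3]
The second composite normalizes to [[[b1, b2], b4], b3] - [[[b1, b3], b2], b4] + [[[b1, b3], b4], b2] - [[[b1, b4], b2], b3]
The forms do not match — not equal.


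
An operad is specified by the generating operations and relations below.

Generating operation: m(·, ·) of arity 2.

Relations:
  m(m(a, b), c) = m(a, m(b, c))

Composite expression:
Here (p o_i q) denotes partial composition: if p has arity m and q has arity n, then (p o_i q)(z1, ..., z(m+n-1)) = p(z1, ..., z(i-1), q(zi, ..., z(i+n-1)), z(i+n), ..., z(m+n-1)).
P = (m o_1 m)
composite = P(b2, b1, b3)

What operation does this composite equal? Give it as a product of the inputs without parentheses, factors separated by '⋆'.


b2 ⋆ b1 ⋆ b3

Every regrouping of m is equal, so read the b-inputs in written order.
m(b2, b1) linearizes to b2 ⋆ b1
m(m(b2, b1), b3) linearizes to b2 ⋆ b1 ⋆ b3


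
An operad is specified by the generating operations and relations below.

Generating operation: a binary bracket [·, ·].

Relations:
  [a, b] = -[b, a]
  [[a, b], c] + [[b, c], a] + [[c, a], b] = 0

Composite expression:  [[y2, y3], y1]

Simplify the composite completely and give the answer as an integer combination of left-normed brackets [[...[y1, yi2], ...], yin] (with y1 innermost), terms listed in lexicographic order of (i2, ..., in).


-[[y1, y2], y3] + [[y1, y3], y2]


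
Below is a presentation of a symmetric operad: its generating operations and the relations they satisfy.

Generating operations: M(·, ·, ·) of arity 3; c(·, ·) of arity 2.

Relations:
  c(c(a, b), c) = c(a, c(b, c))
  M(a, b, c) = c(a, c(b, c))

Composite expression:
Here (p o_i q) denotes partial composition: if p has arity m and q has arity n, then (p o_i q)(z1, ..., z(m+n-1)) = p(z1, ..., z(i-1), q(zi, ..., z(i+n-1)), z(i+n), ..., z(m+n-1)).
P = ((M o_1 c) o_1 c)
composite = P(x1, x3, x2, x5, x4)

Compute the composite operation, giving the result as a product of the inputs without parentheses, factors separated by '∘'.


x1 ∘ x3 ∘ x2 ∘ x5 ∘ x4

Every regrouping of M is equal, so read the x-inputs in written order.
c(x1, x3) reduces to x1 ∘ x3
c(c(x1, x3), x2) reduces to x1 ∘ x3 ∘ x2
M(c(c(x1, x3), x2), x5, x4) reduces to x1 ∘ x3 ∘ x2 ∘ x5 ∘ x4


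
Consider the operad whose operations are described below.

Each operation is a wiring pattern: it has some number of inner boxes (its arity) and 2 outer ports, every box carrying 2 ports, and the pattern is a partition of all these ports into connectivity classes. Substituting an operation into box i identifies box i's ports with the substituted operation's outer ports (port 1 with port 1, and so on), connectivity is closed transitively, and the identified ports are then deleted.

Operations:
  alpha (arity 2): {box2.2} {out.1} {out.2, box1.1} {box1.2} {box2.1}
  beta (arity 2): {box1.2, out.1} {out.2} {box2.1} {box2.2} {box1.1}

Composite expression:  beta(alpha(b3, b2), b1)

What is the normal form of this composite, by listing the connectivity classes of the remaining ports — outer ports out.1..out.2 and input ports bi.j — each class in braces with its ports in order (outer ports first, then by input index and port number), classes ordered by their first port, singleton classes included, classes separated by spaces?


Treat the ports identified at beta as solder joints: merge, then drop.
stage alpha: inputs (b3, b2), connectivity {out.1} {out.2, b3.1} {b2.1} {b2.2} {b3.2}, out.j its boundary
stage beta: inputs (b3, b2, b1), connectivity {out.1, b3.1} {out.2} {b1.1} {b1.2} {b2.1} {b2.2} {b3.2}, out.j its boundary

{out.1, b3.1} {out.2} {b1.1} {b1.2} {b2.1} {b2.2} {b3.2}


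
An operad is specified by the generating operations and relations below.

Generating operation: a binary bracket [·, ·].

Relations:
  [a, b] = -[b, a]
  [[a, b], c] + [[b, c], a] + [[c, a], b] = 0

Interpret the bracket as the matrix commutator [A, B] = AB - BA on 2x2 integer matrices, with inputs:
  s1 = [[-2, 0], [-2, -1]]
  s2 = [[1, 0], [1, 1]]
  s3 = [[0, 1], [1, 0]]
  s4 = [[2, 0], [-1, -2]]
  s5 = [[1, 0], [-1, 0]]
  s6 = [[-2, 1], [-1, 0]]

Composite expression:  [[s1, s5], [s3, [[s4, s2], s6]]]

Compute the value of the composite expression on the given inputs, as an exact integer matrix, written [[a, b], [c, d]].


[[-24, 0], [-48, 24]]


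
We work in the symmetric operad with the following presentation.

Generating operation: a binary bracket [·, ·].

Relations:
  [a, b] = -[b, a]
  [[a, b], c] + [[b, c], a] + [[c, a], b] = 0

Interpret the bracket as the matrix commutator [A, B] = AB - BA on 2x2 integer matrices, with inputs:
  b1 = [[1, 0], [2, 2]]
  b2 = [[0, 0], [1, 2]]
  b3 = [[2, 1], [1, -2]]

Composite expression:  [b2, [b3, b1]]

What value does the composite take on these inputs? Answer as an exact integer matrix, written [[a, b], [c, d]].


[[-1, -2], [-14, 1]]


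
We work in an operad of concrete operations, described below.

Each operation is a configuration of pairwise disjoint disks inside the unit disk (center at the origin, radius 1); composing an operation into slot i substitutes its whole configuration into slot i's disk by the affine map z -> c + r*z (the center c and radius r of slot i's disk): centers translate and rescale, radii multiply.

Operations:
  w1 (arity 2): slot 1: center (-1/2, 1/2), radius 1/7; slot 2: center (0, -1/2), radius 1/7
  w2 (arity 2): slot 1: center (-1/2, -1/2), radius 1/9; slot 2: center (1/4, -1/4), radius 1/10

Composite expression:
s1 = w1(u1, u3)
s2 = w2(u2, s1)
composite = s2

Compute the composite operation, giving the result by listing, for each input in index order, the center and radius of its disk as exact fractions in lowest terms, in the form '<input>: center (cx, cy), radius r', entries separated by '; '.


Nesting under w2 composes maps z -> c + r*z down each u-path.
input u2: composing its 1 substitution step yields center (-1/2, -1/2), radius 1/9
input u1: composing its 2 substitution steps yields center (1/5, -1/5), radius 1/70
input u3: composing its 2 substitution steps yields center (1/4, -3/10), radius 1/70

u1: center (1/5, -1/5), radius 1/70; u2: center (-1/2, -1/2), radius 1/9; u3: center (1/4, -3/10), radius 1/70


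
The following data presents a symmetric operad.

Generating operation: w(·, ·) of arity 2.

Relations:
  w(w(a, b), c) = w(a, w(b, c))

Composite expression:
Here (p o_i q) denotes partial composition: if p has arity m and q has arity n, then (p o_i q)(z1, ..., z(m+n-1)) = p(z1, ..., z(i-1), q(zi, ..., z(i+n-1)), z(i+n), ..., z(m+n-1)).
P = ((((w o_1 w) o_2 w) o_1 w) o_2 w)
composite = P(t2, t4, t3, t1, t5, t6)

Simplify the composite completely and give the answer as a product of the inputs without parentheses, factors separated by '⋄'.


t2 ⋄ t4 ⋄ t3 ⋄ t1 ⋄ t5 ⋄ t6

Key point: w is associative — brackets drop, the t-order remains.
w(t4, t3) flattens to t4 ⋄ t3
w(t2, w(t4, t3)) flattens to t2 ⋄ t4 ⋄ t3
w(t1, t5) flattens to t1 ⋄ t5
w(w(t2, w(t4, t3)), w(t1, t5)) flattens to t2 ⋄ t4 ⋄ t3 ⋄ t1 ⋄ t5
w(w(w(t2, w(t4, t3)), w(t1, t5)), t6) flattens to t2 ⋄ t4 ⋄ t3 ⋄ t1 ⋄ t5 ⋄ t6


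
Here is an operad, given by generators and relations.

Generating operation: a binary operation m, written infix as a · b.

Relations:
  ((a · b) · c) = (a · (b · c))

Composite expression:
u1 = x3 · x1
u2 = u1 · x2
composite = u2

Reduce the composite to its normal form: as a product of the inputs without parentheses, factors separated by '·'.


x3 · x1 · x2

Every regrouping of m is equal, so read the x-inputs in written order.
(x3 · x1) unparenthesizes to x3 · x1
((x3 · x1) · x2) unparenthesizes to x3 · x1 · x2


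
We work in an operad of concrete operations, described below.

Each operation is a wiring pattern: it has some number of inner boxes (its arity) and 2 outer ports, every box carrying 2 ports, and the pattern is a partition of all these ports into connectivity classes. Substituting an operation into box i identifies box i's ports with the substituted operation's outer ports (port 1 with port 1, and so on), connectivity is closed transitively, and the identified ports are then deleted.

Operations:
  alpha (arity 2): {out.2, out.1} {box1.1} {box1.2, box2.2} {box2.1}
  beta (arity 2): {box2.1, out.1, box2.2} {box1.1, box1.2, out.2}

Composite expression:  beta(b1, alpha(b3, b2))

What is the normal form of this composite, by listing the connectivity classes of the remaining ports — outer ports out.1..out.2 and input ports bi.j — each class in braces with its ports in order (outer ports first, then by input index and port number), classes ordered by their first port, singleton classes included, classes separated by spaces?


{out.1} {out.2, b1.1, b1.2} {b2.1} {b2.2, b3.2} {b3.1}


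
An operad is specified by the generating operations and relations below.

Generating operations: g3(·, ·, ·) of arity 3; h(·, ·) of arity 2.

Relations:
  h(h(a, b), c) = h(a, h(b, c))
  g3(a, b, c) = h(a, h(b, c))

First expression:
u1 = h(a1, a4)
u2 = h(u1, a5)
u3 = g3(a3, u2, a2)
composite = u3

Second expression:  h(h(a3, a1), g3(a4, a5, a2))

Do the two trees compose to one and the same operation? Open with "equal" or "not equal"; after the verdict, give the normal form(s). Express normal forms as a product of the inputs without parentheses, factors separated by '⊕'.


equal — both sides give a3 ⊕ a1 ⊕ a4 ⊕ a5 ⊕ a2


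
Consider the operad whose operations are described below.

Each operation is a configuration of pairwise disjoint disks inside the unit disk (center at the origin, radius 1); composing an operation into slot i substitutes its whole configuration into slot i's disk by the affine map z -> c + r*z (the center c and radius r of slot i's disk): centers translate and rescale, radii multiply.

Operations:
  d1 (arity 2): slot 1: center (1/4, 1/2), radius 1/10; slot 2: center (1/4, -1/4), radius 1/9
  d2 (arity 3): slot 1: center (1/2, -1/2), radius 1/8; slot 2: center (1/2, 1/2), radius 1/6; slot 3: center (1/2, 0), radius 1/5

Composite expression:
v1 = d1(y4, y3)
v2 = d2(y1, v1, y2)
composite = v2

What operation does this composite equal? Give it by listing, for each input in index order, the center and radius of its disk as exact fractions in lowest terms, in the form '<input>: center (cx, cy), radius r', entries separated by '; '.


Nesting under d2 composes maps z -> c + r*z down each y-path.
input y1: composing its 1 substitution step yields center (1/2, -1/2), radius 1/8
input y4: composing its 2 substitution steps yields center (13/24, 7/12), radius 1/60
input y3: composing its 2 substitution steps yields center (13/24, 11/24), radius 1/54
input y2: composing its 1 substitution step yields center (1/2, 0), radius 1/5

y1: center (1/2, -1/2), radius 1/8; y2: center (1/2, 0), radius 1/5; y3: center (13/24, 11/24), radius 1/54; y4: center (13/24, 7/12), radius 1/60
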